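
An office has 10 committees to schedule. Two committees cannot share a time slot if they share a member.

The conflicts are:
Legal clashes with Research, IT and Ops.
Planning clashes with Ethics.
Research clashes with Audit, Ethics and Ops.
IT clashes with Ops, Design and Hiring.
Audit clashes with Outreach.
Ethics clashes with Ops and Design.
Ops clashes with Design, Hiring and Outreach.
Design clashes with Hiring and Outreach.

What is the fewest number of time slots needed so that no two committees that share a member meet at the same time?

IT, Ops, Design, Hiring are mutually in conflict, so at least 4 time slots are needed.
4 time slots suffice: Legal=4, Planning=1, Research=2, IT=3, Audit=1, Ethics=3, Ops=1, Design=2, Hiring=4, Outreach=3. No two conflicting committees share a time slot.

4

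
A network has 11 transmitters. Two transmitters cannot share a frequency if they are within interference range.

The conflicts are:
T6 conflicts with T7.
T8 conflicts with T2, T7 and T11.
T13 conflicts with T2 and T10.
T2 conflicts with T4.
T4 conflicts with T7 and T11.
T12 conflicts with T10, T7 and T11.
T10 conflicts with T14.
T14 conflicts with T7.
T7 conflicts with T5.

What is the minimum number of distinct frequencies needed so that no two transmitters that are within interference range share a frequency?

2

T6 and T7 conflict, so at least 2 frequencies are needed.
2 frequencies suffice: frequency 1 → {T2, T10, T7, T11}; frequency 2 → {T6, T8, T13, T4, T12, T14, T5}. Every pair that conflicts lands in different frequencies.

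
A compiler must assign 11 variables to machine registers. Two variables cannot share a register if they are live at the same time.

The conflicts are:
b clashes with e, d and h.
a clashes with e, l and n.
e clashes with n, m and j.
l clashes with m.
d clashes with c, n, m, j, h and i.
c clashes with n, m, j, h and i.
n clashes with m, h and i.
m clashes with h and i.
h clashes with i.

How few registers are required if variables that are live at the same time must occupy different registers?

d, c, n, m, h, i all conflict with each other, so at least 6 registers are needed.
6 registers suffice: b=2, a=2, e=1, l=1, d=1, c=4, n=3, m=2, j=2, h=5, i=6. Every pair that conflicts lands in different registers.

6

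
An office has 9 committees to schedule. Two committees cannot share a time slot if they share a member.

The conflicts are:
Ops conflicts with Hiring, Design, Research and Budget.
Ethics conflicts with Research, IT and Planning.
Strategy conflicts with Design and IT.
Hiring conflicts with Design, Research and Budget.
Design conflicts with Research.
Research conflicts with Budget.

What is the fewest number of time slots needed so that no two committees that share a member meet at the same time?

Ops, Hiring, Design, Research pairwise conflict, so at least 4 time slots are needed.
A valid assignment using 4 time slots: Ops=2, Ethics=2, Strategy=2, Hiring=4, Design=3, Research=1, IT=1, Planning=1, Budget=3. Each listed conflict is separated.

4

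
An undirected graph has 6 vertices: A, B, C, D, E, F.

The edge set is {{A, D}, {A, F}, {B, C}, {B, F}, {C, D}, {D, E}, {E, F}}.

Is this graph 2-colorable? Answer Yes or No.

The cycle D-C-B-F-E-D has odd length 5, so it cannot be 2-colored; at least 3 colors are needed.
So 2 colors are not enough.

No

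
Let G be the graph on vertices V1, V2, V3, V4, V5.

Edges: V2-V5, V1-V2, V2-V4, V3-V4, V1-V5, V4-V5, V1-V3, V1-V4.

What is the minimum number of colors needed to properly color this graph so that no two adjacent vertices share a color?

V1, V2, V4, V5 are mutually adjacent (a clique of size 4), so at least 4 colors are needed.
4 colors suffice: color 1 → {V1}; color 2 → {V4}; color 3 → {V2, V3}; color 4 → {V5}. Each edge has distinct colors on its endpoints.

4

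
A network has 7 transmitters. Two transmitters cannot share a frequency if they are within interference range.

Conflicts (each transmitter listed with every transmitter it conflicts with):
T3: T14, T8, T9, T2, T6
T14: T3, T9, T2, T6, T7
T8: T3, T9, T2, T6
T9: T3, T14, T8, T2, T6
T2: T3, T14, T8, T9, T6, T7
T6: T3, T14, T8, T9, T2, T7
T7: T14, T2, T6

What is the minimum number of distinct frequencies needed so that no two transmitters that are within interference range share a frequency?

5

T3, T14, T9, T2, T6 are mutually in conflict, so at least 5 frequencies are needed.
5 frequencies suffice: frequency 1 → {T6}; frequency 2 → {T2}; frequency 3 → {T3, T7}; frequency 4 → {T9}; frequency 5 → {T14, T8}. Every pair that conflicts lands in different frequencies.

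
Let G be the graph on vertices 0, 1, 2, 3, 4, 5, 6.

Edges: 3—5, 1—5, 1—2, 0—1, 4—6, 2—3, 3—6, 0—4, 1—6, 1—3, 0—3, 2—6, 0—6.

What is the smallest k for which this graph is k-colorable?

4

1, 2, 3, 6 are mutually adjacent (a clique of size 4), so at least 4 colors are needed.
4 colors suffice: color red → {3, 4}; color blue → {1}; color green → {5, 6}; color yellow → {0, 2}. No two adjacent vertices share a color.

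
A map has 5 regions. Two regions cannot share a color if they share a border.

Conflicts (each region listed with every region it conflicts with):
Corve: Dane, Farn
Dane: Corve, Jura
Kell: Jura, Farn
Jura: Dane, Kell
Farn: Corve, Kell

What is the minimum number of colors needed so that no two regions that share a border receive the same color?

3

The cycle Dane-Jura-Kell-Farn-Corve-Dane has odd length 5, so it cannot be 2-colored; at least 3 colors are needed.
3 colors suffice: color 1 → {Corve, Kell}; color 2 → {Jura, Farn}; color 3 → {Dane}. Each listed conflict is separated.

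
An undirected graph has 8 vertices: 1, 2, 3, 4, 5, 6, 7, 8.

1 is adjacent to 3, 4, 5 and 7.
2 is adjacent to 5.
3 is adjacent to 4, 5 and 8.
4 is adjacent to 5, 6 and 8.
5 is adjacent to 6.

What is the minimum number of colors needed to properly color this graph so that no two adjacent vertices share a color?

1, 3, 4, 5 are pairwise adjacent (a clique of size 4), so at least 4 colors are needed.
4 colors suffice: color a → {5, 7, 8}; color b → {2, 4}; color c → {1, 6}; color d → {3}. No two adjacent vertices share a color.

4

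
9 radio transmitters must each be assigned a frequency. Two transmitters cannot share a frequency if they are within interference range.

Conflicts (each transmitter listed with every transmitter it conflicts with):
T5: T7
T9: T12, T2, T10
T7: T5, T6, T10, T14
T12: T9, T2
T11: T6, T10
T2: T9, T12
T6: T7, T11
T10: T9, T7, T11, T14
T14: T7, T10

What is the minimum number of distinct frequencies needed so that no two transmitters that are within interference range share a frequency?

3

T9, T12, T2 pairwise conflict, so at least 3 frequencies are needed.
3 frequencies suffice: frequency 1 → {T9, T7, T11}; frequency 2 → {T5, T12, T6, T10}; frequency 3 → {T2, T14}. No two conflicting transmitters share a frequency.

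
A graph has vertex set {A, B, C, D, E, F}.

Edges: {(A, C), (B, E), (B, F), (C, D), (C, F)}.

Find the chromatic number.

2

B and F are adjacent, so at least 2 colors are needed.
A valid assignment using 2 colors: A=2, B=1, C=1, D=2, E=2, F=2. Every edge joins two different colors.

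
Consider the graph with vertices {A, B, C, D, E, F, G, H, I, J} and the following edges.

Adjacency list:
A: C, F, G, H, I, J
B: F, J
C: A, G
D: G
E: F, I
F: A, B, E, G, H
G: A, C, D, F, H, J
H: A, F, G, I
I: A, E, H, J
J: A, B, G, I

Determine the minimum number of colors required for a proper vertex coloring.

A, F, G, H are mutually adjacent (a clique of size 4), so at least 4 colors are needed.
A valid assignment using 4 colors: A=red, B=red, C=green, D=red, E=red, F=green, G=blue, H=yellow, I=blue, J=green. Each edge has distinct colors on its endpoints.

4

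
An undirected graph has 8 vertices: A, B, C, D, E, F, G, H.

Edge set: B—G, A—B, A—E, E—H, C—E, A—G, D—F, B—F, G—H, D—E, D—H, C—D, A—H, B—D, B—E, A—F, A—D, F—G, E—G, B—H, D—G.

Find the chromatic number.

6

A, B, D, E, G, H form a clique, so at least 6 colors are needed.
6 colors suffice: color 1 → {D}; color 2 → {E, F}; color 3 → {C, G}; color 4 → {A}; color 5 → {B}; color 6 → {H}. No two adjacent vertices share a color.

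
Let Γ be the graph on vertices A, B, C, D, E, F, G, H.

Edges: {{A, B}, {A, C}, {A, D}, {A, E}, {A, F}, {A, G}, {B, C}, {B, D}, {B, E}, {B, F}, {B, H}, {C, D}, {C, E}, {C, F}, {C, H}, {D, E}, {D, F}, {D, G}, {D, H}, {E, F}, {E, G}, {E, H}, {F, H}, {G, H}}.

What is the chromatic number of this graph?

A, B, C, D, E, F form a clique, so at least 6 colors are needed.
6 colors suffice: color 1 → {D}; color 2 → {E}; color 3 → {B, G}; color 4 → {F}; color 5 → {C}; color 6 → {A, H}. Every edge joins two different colors.

6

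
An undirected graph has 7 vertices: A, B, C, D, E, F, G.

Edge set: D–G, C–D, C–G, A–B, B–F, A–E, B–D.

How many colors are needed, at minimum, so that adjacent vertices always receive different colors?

C, D, G are pairwise adjacent, so at least 3 colors are needed.
One proper 3-coloring: A=2, B=1, C=3, D=2, E=1, F=2, G=1. No two adjacent vertices share a color.

3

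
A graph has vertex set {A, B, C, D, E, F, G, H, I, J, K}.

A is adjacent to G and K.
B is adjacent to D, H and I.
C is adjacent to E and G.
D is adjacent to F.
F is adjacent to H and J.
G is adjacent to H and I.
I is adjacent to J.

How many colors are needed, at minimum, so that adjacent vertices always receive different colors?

The cycle J-I-G-H-F-J has odd length 5, so it cannot be 2-colored; at least 3 colors are needed.
A valid assignment using 3 colors: A=2, B=1, C=2, D=2, E=1, F=1, G=1, H=2, I=2, J=3, K=1. Every edge joins two different colors.

3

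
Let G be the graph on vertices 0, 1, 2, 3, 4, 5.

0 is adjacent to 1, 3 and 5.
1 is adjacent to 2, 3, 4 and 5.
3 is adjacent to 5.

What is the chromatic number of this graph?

0, 1, 3, 5 are mutually adjacent (a clique of size 4), so at least 4 colors are needed.
4 colors suffice: color red → {1}; color blue → {0, 2, 4}; color green → {5}; color yellow → {3}. Every edge joins two different colors.

4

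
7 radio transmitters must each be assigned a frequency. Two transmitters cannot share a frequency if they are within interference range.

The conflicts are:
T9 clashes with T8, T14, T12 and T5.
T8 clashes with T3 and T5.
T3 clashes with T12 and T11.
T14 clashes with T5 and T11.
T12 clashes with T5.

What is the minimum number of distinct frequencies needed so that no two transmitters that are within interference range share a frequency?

3

T9, T8, T5 pairwise conflict, so at least 3 frequencies are needed.
3 frequencies suffice: frequency 1 → {T9, T3}; frequency 2 → {T5, T11}; frequency 3 → {T8, T14, T12}. No two conflicting transmitters share a frequency.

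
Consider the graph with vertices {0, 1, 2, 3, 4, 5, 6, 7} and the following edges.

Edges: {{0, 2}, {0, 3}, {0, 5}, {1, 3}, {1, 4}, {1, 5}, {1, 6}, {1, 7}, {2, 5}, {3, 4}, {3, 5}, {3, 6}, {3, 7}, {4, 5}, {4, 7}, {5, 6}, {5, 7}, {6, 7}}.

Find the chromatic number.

5

1, 3, 4, 5, 7 form a clique, so at least 5 colors are needed.
A valid assignment using 5 colors: 0=green, 1=yellow, 2=blue, 3=blue, 4=purple, 5=red, 6=purple, 7=green. Every edge joins two different colors.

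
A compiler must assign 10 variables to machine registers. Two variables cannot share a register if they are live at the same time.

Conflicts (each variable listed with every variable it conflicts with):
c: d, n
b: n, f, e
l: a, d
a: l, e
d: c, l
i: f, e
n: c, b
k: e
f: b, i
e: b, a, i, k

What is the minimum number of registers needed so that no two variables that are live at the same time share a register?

The cycle d-c-n-b-e-a-l-d has odd length 7, so it cannot be 2-colored; at least 3 registers are needed.
A valid assignment using 3 registers: c=3, b=2, l=1, a=2, d=2, i=2, n=1, k=2, f=1, e=1. Each listed conflict is separated.

3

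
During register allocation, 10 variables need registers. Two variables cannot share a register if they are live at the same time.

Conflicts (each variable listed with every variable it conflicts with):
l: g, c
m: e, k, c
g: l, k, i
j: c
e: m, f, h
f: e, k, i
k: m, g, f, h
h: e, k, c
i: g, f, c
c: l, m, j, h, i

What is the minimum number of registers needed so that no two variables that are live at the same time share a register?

The cycle i-c-h-e-f-i has odd length 5, so it cannot be 2-colored; at least 3 registers are needed.
3 registers suffice: register 1 → {e, k, c}; register 2 → {l, m, j, h, i}; register 3 → {g, f}. Every pair that conflicts lands in different registers.

3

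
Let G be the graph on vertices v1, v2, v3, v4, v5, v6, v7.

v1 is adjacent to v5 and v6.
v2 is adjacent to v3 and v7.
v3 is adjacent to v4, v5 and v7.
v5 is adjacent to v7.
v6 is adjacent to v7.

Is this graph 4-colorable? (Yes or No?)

Yes

The chromatic number is 3. v3, v5, v7 are mutually adjacent, so at least 3 colors are needed.
A valid assignment using 3 colors: v1=R, v2=G, v3=R, v4=B, v5=G, v6=G, v7=B.
Since 4 ≥ 3, a proper 4-coloring certainly exists.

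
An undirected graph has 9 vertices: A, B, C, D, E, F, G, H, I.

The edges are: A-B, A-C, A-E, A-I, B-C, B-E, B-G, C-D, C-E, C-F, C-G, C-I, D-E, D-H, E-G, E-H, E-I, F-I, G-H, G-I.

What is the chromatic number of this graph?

A, B, C, E are mutually adjacent (a clique of size 4), so at least 4 colors are needed.
A valid assignment using 4 colors: A=4, B=3, C=1, D=3, E=2, F=2, G=4, H=1, I=3. No two adjacent vertices share a color.

4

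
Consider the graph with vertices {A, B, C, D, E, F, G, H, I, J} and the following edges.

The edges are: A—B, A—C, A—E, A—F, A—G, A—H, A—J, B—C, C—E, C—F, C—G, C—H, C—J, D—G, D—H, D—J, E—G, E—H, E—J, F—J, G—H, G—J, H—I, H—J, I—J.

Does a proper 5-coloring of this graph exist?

No

A, C, E, G, H, J are pairwise adjacent (a clique of size 6), so at least 6 colors are needed.
So 5 colors are not enough.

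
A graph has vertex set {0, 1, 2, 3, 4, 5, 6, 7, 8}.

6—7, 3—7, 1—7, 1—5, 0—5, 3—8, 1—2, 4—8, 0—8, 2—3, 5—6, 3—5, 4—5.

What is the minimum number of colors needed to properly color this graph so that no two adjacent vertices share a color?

2

4 and 8 are adjacent, so at least 2 colors are needed.
2 colors suffice: color red → {2, 5, 7, 8}; color blue → {0, 1, 3, 4, 6}. Each edge has distinct colors on its endpoints.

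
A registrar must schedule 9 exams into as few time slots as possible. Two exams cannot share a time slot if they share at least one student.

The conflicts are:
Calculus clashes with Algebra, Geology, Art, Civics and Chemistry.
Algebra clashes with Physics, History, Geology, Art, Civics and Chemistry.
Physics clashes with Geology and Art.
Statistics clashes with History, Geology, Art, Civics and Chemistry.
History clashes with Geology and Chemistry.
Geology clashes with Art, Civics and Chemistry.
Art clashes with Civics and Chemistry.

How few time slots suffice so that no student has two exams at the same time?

Calculus, Algebra, Geology, Art, Civics all conflict with each other, so at least 5 time slots are needed.
Using 5 time slots: Calculus=5, Algebra=3, Physics=4, Statistics=3, History=2, Geology=1, Art=2, Civics=4, Chemistry=4. Every pair that conflicts lands in different time slots.

5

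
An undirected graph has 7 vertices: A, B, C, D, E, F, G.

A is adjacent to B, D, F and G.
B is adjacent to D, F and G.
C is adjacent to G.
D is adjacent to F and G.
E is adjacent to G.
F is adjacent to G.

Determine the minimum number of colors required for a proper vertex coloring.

A, B, D, F, G form a clique, so at least 5 colors are needed.
One proper 5-coloring: A=green, B=yellow, C=blue, D=purple, E=blue, F=blue, G=red. No two adjacent vertices share a color.

5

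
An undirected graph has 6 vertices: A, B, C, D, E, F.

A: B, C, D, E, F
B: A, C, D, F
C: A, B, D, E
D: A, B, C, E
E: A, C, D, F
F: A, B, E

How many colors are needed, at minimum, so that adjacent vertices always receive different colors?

A, B, C, D form a clique, so at least 4 colors are needed.
One proper 4-coloring: A=1, B=3, C=2, D=4, E=3, F=2. Each edge has distinct colors on its endpoints.

4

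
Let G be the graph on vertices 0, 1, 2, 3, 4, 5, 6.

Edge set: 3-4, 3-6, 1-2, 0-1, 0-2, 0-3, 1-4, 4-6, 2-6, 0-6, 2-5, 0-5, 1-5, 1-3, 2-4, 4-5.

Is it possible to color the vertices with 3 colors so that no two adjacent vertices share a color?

0, 1, 2, 5 are pairwise adjacent (a clique of size 4), so at least 4 colors are needed.
So 3 colors are not enough.

No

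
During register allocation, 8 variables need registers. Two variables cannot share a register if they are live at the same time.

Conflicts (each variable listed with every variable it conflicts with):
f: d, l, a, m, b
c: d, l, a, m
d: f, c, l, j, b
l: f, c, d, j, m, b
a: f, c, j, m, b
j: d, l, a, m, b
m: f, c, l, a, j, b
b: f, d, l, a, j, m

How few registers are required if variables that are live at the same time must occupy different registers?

4

f, d, l, b pairwise conflict, so at least 4 registers are needed.
4 registers suffice: f=4, c=3, d=2, l=1, a=1, j=4, m=2, b=3. No two conflicting variables share a register.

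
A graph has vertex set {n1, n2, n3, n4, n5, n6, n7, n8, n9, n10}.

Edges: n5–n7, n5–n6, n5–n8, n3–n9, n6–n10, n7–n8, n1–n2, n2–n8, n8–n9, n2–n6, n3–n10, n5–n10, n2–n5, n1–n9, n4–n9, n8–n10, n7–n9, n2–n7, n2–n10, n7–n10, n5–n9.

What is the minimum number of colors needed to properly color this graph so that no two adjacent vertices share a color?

5

n2, n5, n7, n8, n10 are mutually adjacent (a clique of size 5), so at least 5 colors are needed.
5 colors suffice: color 1 → {n2, n9}; color 2 → {n1, n3, n4, n5}; color 3 → {n10}; color 4 → {n6, n8}; color 5 → {n7}. Each edge has distinct colors on its endpoints.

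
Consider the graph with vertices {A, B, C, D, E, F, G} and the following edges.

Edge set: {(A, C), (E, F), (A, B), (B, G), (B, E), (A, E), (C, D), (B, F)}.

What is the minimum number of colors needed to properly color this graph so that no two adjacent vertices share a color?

A, B, E are pairwise adjacent, so at least 3 colors are needed.
A valid assignment using 3 colors: A=3, B=1, C=1, D=2, E=2, F=3, G=2. Every edge joins two different colors.

3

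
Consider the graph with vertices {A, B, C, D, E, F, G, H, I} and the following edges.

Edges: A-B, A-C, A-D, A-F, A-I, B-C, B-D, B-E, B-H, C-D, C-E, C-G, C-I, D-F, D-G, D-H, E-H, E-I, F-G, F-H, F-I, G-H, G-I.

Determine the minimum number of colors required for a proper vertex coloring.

4

A, B, C, D are pairwise adjacent (a clique of size 4), so at least 4 colors are needed.
One proper 4-coloring: A=4, B=3, C=1, D=2, E=4, F=3, G=4, H=1, I=2. Each edge has distinct colors on its endpoints.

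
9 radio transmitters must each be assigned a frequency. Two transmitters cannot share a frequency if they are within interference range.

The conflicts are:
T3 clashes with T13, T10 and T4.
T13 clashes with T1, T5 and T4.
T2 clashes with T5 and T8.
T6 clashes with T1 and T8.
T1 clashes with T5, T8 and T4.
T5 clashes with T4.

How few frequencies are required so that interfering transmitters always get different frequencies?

T13, T1, T5, T4 all conflict with each other, so at least 4 frequencies are needed.
Using 4 frequencies: T3=1, T13=4, T2=1, T6=3, T1=1, T10=2, T5=3, T8=2, T4=2. Each listed conflict is separated.

4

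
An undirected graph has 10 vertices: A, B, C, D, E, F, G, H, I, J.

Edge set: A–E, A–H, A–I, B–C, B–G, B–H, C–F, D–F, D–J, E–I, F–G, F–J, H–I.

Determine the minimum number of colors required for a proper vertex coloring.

3

A, E, I are mutually adjacent, so at least 3 colors are needed.
3 colors suffice: color red → {A, B, F}; color blue → {C, G, I, J}; color green → {D, E, H}. Every edge joins two different colors.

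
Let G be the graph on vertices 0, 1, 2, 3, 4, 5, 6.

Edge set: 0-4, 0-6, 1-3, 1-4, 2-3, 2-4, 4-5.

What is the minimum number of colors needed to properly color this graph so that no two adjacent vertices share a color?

2 and 4 are adjacent, so at least 2 colors are needed.
2 colors suffice: color red → {3, 4, 6}; color blue → {0, 1, 2, 5}. No two adjacent vertices share a color.

2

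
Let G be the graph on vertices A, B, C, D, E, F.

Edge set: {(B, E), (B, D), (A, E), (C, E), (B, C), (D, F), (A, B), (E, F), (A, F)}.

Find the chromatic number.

A, B, E are pairwise adjacent, so at least 3 colors are needed.
A valid assignment using 3 colors: A=3, B=2, C=3, D=1, E=1, F=2. No two adjacent vertices share a color.

3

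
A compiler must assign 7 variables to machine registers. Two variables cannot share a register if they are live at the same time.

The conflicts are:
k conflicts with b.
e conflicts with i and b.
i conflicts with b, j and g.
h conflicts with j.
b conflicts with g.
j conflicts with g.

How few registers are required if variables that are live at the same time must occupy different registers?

i, b, g all conflict with each other, so at least 3 registers are needed.
3 registers suffice: register 1 → {b, j}; register 2 → {k, i, h}; register 3 → {e, g}. Each listed conflict is separated.

3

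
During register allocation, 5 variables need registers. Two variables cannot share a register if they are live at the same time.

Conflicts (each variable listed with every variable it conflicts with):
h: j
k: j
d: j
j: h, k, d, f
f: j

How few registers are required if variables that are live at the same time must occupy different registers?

2

k and j conflict, so at least 2 registers are needed.
Using 2 registers: h=2, k=2, d=2, j=1, f=2. Every pair that conflicts lands in different registers.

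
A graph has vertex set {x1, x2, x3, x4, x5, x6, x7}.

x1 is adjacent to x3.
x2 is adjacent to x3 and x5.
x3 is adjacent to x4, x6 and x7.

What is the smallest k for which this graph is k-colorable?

x2 and x5 are adjacent, so at least 2 colors are needed.
One proper 2-coloring: x1=2, x2=2, x3=1, x4=2, x5=1, x6=2, x7=2. Every edge joins two different colors.

2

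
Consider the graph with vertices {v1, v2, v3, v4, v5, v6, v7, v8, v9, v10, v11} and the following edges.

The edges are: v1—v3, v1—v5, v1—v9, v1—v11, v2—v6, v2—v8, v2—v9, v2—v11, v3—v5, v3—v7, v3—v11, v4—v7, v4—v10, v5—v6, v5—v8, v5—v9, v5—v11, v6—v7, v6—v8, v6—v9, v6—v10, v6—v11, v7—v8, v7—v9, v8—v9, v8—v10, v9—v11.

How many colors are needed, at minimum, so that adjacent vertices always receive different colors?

4

v2, v6, v8, v9 are mutually adjacent (a clique of size 4), so at least 4 colors are needed.
One proper 4-coloring: v1=red, v2=yellow, v3=blue, v4=red, v5=yellow, v6=red, v7=yellow, v8=green, v9=blue, v10=blue, v11=green. No two adjacent vertices share a color.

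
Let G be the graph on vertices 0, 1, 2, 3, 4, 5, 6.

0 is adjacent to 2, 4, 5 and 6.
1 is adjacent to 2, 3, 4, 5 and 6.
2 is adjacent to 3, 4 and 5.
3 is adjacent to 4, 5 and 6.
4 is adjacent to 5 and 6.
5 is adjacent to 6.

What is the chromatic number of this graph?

5

1, 3, 4, 5, 6 are pairwise adjacent (a clique of size 5), so at least 5 colors are needed.
5 colors suffice: color red → {5}; color blue → {4}; color green → {2, 6}; color yellow → {0, 3}; color purple → {1}. Each edge has distinct colors on its endpoints.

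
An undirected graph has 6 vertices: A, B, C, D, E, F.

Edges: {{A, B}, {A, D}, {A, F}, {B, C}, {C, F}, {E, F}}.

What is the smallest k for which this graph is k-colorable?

2

A and B are adjacent, so at least 2 colors are needed.
A valid assignment using 2 colors: A=red, B=blue, C=red, D=blue, E=red, F=blue. Every edge joins two different colors.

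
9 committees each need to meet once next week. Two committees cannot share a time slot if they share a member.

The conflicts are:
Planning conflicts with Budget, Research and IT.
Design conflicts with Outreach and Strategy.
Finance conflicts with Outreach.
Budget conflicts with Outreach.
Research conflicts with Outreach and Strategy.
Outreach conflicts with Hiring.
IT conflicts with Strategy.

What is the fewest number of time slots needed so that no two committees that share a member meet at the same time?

2

Planning and IT conflict, so at least 2 time slots are needed.
2 time slots suffice: time slot 1 → {Planning, Outreach, Strategy}; time slot 2 → {Design, Finance, Budget, Research, Hiring, IT}. Each listed conflict is separated.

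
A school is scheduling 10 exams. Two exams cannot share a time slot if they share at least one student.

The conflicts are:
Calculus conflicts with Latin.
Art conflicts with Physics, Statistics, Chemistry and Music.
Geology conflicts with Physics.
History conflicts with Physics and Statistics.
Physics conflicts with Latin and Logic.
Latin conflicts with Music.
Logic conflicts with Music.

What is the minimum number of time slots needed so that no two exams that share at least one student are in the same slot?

2

History and Physics conflict, so at least 2 time slots are needed.
2 time slots suffice: time slot 1 → {Calculus, Physics, Statistics, Chemistry, Music}; time slot 2 → {Art, Geology, History, Latin, Logic}. Each listed conflict is separated.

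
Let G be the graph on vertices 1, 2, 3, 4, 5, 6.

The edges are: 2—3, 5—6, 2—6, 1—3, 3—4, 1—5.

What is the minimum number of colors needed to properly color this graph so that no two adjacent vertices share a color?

3

The cycle 5-1-3-2-6-5 has odd length 5, so it cannot be 2-colored; at least 3 colors are needed.
3 colors suffice: color a → {3, 6}; color b → {1, 2, 4}; color c → {5}. No two adjacent vertices share a color.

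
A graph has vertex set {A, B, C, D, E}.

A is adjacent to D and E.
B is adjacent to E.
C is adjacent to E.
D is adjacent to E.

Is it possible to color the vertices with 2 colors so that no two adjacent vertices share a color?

No

A, D, E form a triangle, so at least 3 colors are needed.
So 2 colors are not enough.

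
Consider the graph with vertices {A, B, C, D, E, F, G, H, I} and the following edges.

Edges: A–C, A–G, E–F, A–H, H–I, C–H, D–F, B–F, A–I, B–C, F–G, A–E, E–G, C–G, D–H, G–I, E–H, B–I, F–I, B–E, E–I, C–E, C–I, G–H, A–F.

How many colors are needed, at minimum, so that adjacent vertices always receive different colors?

A, C, E, G, H, I are mutually adjacent (a clique of size 6), so at least 6 colors are needed.
6 colors suffice: color 1 → {D, I}; color 2 → {E}; color 3 → {B, G}; color 4 → {F, H}; color 5 → {A}; color 6 → {C}. Every edge joins two different colors.

6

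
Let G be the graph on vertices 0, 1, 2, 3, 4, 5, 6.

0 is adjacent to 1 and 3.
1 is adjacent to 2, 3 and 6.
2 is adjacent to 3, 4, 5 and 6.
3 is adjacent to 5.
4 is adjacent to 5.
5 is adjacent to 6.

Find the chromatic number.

2, 5, 6 are pairwise adjacent, so at least 3 colors are needed.
3 colors suffice: color a → {0, 2}; color b → {3, 4, 6}; color c → {1, 5}. Each edge has distinct colors on its endpoints.

3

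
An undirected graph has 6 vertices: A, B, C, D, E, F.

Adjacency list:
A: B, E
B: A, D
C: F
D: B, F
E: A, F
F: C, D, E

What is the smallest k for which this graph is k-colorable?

3

The cycle D-B-A-E-F-D has odd length 5, so it cannot be 2-colored; at least 3 colors are needed.
A valid assignment using 3 colors: A=1, B=2, C=2, D=3, E=2, F=1. No two adjacent vertices share a color.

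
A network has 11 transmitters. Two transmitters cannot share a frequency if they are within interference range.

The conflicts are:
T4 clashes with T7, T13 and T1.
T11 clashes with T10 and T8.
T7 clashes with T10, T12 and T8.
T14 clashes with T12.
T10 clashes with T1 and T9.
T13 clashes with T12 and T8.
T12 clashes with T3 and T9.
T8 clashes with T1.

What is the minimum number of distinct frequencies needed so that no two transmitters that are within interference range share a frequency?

T4 and T1 conflict, so at least 2 frequencies are needed.
2 frequencies suffice: frequency 1 → {T4, T10, T12, T8}; frequency 2 → {T11, T7, T14, T13, T3, T1, T9}. Each listed conflict is separated.

2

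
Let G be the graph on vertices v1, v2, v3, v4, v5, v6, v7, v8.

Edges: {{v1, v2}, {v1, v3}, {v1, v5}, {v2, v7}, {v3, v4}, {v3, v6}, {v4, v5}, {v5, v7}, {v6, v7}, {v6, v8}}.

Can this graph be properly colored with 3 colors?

The chromatic number is 3. The cycle v7-v5-v1-v3-v6-v7 has odd length 5, so it cannot be 2-colored; at least 3 colors are needed.
3 colors suffice: color 1 → {v1, v4, v7, v8}; color 2 → {v2, v3, v5}; color 3 → {v6}.
That is already a proper 3-coloring.

Yes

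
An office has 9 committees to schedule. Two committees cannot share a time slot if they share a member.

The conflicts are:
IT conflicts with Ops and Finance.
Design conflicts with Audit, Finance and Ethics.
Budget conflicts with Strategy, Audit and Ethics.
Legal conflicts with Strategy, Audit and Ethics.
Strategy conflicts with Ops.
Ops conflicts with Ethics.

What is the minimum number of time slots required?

The cycle IT-Ops-Ethics-Design-Finance-IT has odd length 5, so it cannot be 2-colored; at least 3 time slots are needed.
A valid assignment using 3 time slots: IT=1, Design=2, Budget=2, Legal=2, Strategy=1, Ops=2, Audit=1, Finance=3, Ethics=1. No two conflicting committees share a time slot.

3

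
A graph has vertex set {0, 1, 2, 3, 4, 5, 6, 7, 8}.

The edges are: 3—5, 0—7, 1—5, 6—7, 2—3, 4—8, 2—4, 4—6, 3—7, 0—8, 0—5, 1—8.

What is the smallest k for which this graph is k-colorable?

3

The cycle 4-6-7-3-2-4 has odd length 5, so it cannot be 2-colored; at least 3 colors are needed.
One proper 3-coloring: 0=blue, 1=blue, 2=green, 3=blue, 4=red, 5=red, 6=blue, 7=red, 8=green. No two adjacent vertices share a color.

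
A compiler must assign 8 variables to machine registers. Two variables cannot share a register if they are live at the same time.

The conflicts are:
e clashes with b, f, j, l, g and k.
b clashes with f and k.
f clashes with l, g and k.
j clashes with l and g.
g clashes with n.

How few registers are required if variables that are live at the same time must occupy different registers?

4

e, b, f, k all conflict with each other, so at least 4 registers are needed.
4 registers suffice: e=1, b=4, f=2, j=2, l=3, g=3, k=3, n=1. No two conflicting variables share a register.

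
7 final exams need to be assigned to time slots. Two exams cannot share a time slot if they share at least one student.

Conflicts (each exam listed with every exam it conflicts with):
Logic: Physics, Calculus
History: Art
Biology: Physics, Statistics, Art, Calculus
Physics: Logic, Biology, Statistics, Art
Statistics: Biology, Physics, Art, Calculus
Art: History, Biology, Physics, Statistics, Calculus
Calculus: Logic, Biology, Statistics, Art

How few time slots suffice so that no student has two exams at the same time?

Biology, Statistics, Art, Calculus all conflict with each other, so at least 4 time slots are needed.
4 time slots suffice: Logic=1, History=2, Biology=4, Physics=3, Statistics=2, Art=1, Calculus=3. Every pair that conflicts lands in different time slots.

4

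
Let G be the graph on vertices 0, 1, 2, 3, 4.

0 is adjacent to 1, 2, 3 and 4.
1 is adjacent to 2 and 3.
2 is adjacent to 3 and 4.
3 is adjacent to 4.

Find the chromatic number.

4

0, 1, 2, 3 form a clique, so at least 4 colors are needed.
One proper 4-coloring: 0=b, 1=d, 2=a, 3=c, 4=d. Each edge has distinct colors on its endpoints.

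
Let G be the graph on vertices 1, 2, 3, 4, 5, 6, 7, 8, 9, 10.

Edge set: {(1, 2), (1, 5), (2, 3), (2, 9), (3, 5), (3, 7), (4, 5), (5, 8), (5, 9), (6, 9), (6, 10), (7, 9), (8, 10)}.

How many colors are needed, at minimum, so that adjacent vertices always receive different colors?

The cycle 8-5-9-6-10-8 has odd length 5, so it cannot be 2-colored; at least 3 colors are needed.
One proper 3-coloring: 1=blue, 2=red, 3=blue, 4=blue, 5=red, 6=red, 7=red, 8=blue, 9=blue, 10=green. No two adjacent vertices share a color.

3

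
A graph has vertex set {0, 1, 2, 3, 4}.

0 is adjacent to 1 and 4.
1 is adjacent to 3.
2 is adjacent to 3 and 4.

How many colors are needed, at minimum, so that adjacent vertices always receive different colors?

The cycle 1-3-2-4-0-1 has odd length 5, so it cannot be 2-colored; at least 3 colors are needed.
One proper 3-coloring: 0=c, 1=a, 2=a, 3=b, 4=b. Every edge joins two different colors.

3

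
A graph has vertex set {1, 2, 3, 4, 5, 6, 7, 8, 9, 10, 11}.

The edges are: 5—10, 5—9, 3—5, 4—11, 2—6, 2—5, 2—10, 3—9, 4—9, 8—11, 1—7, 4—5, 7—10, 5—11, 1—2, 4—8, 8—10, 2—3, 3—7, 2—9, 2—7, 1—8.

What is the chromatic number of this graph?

4

2, 3, 5, 9 are mutually adjacent (a clique of size 4), so at least 4 colors are needed.
A valid assignment using 4 colors: 1=green, 2=red, 3=yellow, 4=yellow, 5=blue, 6=blue, 7=blue, 8=red, 9=green, 10=green, 11=green. No two adjacent vertices share a color.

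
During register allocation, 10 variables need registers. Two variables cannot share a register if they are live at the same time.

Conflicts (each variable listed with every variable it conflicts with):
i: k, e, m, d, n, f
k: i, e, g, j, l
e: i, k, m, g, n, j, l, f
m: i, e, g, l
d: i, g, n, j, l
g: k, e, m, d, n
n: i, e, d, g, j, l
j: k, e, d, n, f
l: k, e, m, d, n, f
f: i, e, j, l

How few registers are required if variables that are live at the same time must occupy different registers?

3

d, n, j pairwise conflict, so at least 3 registers are needed.
3 registers suffice: register 1 → {e, d}; register 2 → {k, m, n, f}; register 3 → {i, g, j, l}. Each listed conflict is separated.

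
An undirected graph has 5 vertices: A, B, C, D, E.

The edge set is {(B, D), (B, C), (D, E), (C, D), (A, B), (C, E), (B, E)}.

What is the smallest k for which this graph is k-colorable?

B, C, D, E form a clique, so at least 4 colors are needed.
4 colors suffice: A=2, B=1, C=2, D=3, E=4. Every edge joins two different colors.

4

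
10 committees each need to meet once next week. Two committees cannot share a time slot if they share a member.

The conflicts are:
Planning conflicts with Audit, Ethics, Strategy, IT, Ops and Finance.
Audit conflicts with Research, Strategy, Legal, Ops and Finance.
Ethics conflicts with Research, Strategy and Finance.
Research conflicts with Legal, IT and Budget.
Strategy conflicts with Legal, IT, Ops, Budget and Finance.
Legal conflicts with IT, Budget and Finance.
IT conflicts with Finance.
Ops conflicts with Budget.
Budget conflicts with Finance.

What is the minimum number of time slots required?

4

Planning, Audit, Strategy, Ops all conflict with each other, so at least 4 time slots are needed.
4 time slots suffice: time slot 1 → {Research, Strategy}; time slot 2 → {Ops, Finance}; time slot 3 → {Audit, Ethics, IT, Budget}; time slot 4 → {Planning, Legal}. Every pair that conflicts lands in different time slots.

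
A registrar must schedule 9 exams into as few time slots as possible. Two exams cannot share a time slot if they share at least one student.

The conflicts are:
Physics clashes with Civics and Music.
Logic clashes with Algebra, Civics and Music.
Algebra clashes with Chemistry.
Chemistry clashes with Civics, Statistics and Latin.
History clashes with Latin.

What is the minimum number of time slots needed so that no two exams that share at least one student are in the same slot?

Chemistry and Civics conflict, so at least 2 time slots are needed.
2 time slots suffice: Physics=1, Logic=1, Algebra=2, Chemistry=1, Civics=2, History=1, Statistics=2, Latin=2, Music=2. No two conflicting exams share a time slot.

2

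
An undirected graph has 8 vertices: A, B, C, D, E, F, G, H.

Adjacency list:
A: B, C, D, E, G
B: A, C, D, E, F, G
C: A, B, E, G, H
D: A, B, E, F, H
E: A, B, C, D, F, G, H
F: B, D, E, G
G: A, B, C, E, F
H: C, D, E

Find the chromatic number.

A, B, C, E, G are mutually adjacent (a clique of size 5), so at least 5 colors are needed.
5 colors suffice: color red → {E}; color blue → {B, H}; color green → {D, G}; color yellow → {A, F}; color purple → {C}. Every edge joins two different colors.

5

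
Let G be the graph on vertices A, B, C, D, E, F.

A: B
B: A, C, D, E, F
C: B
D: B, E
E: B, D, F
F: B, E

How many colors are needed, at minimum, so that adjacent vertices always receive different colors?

3

B, D, E form a triangle, so at least 3 colors are needed.
One proper 3-coloring: A=2, B=1, C=2, D=3, E=2, F=3. Every edge joins two different colors.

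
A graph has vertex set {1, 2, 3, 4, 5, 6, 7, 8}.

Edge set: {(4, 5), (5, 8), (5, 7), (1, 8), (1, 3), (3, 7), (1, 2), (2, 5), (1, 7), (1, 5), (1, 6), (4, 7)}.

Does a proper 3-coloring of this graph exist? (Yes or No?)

Yes

The chromatic number is 3. 1, 5, 8 form a triangle, so at least 3 colors are needed.
3 colors suffice: 1=a, 2=c, 3=b, 4=a, 5=b, 6=b, 7=c, 8=c.
That is already a proper 3-coloring.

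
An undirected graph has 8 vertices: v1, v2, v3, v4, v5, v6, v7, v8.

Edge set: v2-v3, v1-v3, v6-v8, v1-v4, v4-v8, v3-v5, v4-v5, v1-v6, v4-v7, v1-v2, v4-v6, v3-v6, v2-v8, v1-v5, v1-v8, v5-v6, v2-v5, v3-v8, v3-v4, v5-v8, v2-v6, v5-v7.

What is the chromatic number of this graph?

v1, v3, v4, v5, v6, v8 form a clique, so at least 6 colors are needed.
6 colors suffice: color 1 → {v5}; color 2 → {v3, v7}; color 3 → {v1}; color 4 → {v2, v4}; color 5 → {v8}; color 6 → {v6}. Each edge has distinct colors on its endpoints.

6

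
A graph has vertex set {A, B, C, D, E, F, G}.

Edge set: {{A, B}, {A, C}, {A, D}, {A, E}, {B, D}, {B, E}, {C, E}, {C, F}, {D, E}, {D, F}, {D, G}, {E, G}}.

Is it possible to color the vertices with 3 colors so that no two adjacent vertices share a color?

No

A, B, D, E are mutually adjacent (a clique of size 4), so at least 4 colors are needed.
So 3 colors are not enough.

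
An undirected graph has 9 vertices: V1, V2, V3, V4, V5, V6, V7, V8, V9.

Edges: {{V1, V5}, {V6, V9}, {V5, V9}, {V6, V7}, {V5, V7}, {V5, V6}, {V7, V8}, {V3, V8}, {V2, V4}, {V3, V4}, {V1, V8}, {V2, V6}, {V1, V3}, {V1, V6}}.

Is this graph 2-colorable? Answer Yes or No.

No

V1, V3, V8 are mutually adjacent, so at least 3 colors are needed.
So 2 colors are not enough.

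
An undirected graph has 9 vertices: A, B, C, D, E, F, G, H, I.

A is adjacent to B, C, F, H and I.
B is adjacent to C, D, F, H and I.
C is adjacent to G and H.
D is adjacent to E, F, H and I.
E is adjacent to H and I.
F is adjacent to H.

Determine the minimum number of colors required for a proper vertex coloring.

4

A, B, C, H are pairwise adjacent (a clique of size 4), so at least 4 colors are needed.
4 colors suffice: color red → {B, E, G}; color blue → {H, I}; color green → {A, D}; color yellow → {C, F}. Every edge joins two different colors.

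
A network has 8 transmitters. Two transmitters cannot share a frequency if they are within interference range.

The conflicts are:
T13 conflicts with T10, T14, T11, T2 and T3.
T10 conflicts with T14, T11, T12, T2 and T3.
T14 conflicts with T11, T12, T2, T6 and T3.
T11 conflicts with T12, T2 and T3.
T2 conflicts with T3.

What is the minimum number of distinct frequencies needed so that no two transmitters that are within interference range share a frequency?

T13, T10, T14, T11, T2, T3 all conflict with each other, so at least 6 frequencies are needed.
6 frequencies suffice: frequency 1 → {T14}; frequency 2 → {T11, T6}; frequency 3 → {T10}; frequency 4 → {T12, T3}; frequency 5 → {T2}; frequency 6 → {T13}. No two conflicting transmitters share a frequency.

6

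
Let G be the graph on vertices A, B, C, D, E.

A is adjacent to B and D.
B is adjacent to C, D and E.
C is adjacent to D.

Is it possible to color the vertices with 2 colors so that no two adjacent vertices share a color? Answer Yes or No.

No

B, C, D form a triangle, so at least 3 colors are needed.
So 2 colors are not enough.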